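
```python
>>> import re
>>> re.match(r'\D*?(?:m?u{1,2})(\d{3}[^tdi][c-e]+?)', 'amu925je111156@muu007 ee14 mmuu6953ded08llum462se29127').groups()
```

('925je',)

The pattern matches zero or more of a non-digit (lazy); then optionally a literal 'm', then 1 to 2 of a literal 'u' (non-capturing group); then exactly 3 of a digit, then any character except [tdi], then one or more of a character in [c-e] (lazy) (captured).
With `match`, the pattern is implicitly anchored at the beginning.
The match spans [0:8] → 'amu925je'.
Captured: group 1 = '925je'.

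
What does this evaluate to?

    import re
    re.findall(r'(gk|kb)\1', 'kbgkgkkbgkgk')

`\1` has to match the exact text group 1 already captured.
Scanning left to right: at [2:6] match 'gkgk', group 1 = 'gk'; at [8:12] match 'gkgk', group 1 = 'gk'.
`findall` collects group 1 from each match (2 total).

['gk', 'gk']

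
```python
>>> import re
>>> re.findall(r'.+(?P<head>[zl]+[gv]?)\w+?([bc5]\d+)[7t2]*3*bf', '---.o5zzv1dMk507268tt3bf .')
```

[('zv', '507268')]

The pattern matches one or more of any character; then one or more of one of [zl], then optionally one of [gv] (captured as 'head'); then one or more of a word character (lazy); then one of [bc5], then one or more of a digit (captured); then zero or more of one of [7t2], then zero or more of a literal '3', then the literal 'bf'.
Matches: at [0:24] match '---.o5zzv1dMk507268tt3bf', groups = ('zv', '507268').
2 groups means the one result is a tuple of 2 captured strings — 1 here.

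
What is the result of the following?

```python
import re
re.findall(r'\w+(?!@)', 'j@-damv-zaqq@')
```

Because the assertion is negative and zero-width, positions next to the forbidden text are skipped.
Since nothing is captured, `findall` lists the 2 matched substrings directly.

['damv', 'zaq']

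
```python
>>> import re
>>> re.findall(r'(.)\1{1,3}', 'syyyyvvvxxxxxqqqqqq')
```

['y', 'v', 'x', 'q', 'q']

The backreference `\1` re-matches whatever the first group consumed, character for character.
`findall` collects group 1 from each match (5 total).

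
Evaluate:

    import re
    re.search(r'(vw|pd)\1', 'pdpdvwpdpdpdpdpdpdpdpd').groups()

('pd',)

After group 1 captures some text, `\1` only succeeds where that same text appears again.
`re.search` tries every starting position until one works.
The match spans [0:4] → 'pdpd'.
Captured: group 1 = 'pd'.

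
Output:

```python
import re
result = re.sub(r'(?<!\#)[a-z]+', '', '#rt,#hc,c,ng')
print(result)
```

#r,#h,,

The negative lookahead/lookbehind blocks any match where the forbidden context is present.
Matches: at [2:3] → 't'; at [6:7] → 'c'; at [8:9] → 'c'; at [10:12] → 'ng'.
`sub` substitutes '' at each match site.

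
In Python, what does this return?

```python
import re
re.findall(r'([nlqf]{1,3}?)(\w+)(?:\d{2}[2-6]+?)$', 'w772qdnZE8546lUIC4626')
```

The pattern matches 1 to 3 of one of [nlqf] (lazy) (captured); then one or more of a word character (captured); then exactly 2 of a digit, then one or more of a character in [2-6] (lazy) (non-capturing group); then anchored at the end.
Matches: at [4:21] match 'qdnZE8546lUIC4626', groups = ('q', 'dnZE8546lUIC4').
Multiple groups make `findall` return tuples — one 2-tuple for the one match.

[('q', 'dnZE8546lUIC4')]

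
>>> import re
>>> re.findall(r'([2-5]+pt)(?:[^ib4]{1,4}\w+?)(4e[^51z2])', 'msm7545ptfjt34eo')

Pattern: one or more of a character in [2-5], then the literal 'pt' (captured); then 1 to 4 of any character except [ib4], then one or more of a word character (lazy) (non-capturing group); then the literal '4e', then any character except [51z2] (captured).
With 2 capturing groups, `findall` returns a 2-tuple per match.

[('545pt', '4eo')]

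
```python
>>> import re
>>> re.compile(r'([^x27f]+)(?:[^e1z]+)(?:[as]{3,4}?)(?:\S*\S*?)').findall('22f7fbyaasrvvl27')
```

The pattern matches one or more of any character except [x27f] (captured); then one or more of any character except [e1z] (non-capturing group); then 3 to 4 of one of [as] (lazy) (non-capturing group); then zero or more of a non-whitespace character, then zero or more of a non-whitespace character (lazy) (non-capturing group).
Scanning left to right: at [5:16] match 'byaasrvvl27', group 1 = 'b'.
`findall` collects group 1 from the one match (1 total).

['b']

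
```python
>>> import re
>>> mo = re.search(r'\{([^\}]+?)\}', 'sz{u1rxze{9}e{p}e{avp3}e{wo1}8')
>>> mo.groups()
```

('u1rxze{9',)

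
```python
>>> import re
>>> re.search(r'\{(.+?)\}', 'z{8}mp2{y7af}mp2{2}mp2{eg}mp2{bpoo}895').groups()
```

('8',)

Unlike `match`, `search` isn't anchored — it looks for the pattern anywhere in the string.
The match spans [1:4] → '{8}'.
Captured: group 1 = '8'.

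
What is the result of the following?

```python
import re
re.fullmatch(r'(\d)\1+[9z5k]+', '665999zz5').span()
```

`\1` is not a pattern — it's the concrete string captured by group 1, re-applied verbatim.
For `fullmatch`, every character of the input must be accounted for by the pattern.
The match spans [0:9] → '665999zz5'.
Captured: group 1 = '6'.

(0, 9)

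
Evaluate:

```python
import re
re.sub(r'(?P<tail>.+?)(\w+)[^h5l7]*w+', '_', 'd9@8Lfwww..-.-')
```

'_..-.-'

Every occurrence is swapped for '_'.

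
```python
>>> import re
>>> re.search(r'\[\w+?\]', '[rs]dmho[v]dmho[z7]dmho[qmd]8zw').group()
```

The match spans [0:4] → '[rs]'.

'[rs]'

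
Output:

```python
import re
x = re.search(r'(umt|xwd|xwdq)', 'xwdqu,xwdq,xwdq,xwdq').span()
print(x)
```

Alternation isn't longest-match — the leftmost alternative that fits at this position is chosen.
`search` walks the string left to right and returns the first match it finds.
The match spans [0:3] → 'xwd'.
Captured: group 1 = 'xwd'.

(0, 3)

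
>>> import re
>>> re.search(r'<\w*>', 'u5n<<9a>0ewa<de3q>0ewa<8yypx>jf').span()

(4, 8)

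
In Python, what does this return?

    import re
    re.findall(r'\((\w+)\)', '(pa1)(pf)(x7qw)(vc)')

Matches: at [0:5] match '(pa1)', group 1 = 'pa1'; at [5:9] match '(pf)', group 1 = 'pf'; at [9:15] match '(x7qw)', group 1 = 'x7qw'; at [15:19] match '(vc)', group 1 = 'vc'.
One capturing group, so `findall` returns just the captured substring from each match — 4 in all.

['pa1', 'pf', 'x7qw', 'vc']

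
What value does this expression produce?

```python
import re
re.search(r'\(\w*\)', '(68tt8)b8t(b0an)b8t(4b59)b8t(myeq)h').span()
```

The match spans [0:7] → '(68tt8)'.

(0, 7)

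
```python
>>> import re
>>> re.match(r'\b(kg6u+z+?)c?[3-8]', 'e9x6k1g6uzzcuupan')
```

The pattern matches a word boundary (`\b`, zero-width); then the literal 'kg6', then one or more of a literal 'u', then one or more of a literal 'z' (lazy) (captured); then optionally a literal 'c', then a character in [3-8].
`re.match` only tries the pattern at the start of the string.
Here position 0 doesn't satisfy it, so the call returns None.

None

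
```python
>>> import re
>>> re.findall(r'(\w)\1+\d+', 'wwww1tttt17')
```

['w', 't']

`\1` has to match the exact text group 1 already captured.
Matches: at [0:5] match 'wwww1', group 1 = 'w'; at [5:11] match 'tttt17', group 1 = 't'.
`findall` collects group 1 from each match (2 total).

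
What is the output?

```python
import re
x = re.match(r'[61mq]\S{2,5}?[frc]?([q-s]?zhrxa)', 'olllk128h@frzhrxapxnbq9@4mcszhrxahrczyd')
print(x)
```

None

`match` is anchored at position 0; if the pattern doesn't fit there, it returns None.
Here position 0 doesn't satisfy it, so the call returns None.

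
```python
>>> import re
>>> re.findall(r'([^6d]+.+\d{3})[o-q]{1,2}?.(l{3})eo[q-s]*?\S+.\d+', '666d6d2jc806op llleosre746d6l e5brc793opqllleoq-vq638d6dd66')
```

[('2jc806op llleosre746d6l e5brc793', 'lll')]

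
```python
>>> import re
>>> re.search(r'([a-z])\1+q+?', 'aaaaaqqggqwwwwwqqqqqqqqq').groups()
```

('a',)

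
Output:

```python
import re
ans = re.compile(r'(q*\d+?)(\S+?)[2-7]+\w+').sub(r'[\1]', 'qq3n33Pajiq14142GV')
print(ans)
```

The pattern matches zero or more of the literal 'q', then one or more of a digit (lazy) (captured); then one or more of a non-whitespace character (lazy) (captured); then one or more of a character in [2-7], then one or more of a word character.
Matches: at [0:18] → 'qq3n33Pajiq14142GV'.
`\1` in the replacement pulls in group 1's text for each match.

[qq3]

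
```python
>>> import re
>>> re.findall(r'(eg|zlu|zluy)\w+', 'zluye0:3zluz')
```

['zlu', 'zlu']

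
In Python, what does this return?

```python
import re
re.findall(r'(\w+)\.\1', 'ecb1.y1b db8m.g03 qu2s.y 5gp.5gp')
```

['5gp']

`\1` has to match the exact text group 1 already captured.
Because there's exactly one group, `findall` drops the full match and keeps group 1 from the one hit.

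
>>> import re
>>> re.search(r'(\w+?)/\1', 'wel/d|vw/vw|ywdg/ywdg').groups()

The match spans [6:11] → 'vw/vw'.
Captured: group 1 = 'vw'.

('vw',)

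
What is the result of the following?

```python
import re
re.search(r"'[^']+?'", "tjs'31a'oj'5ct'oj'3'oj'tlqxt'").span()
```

(3, 8)

`re.search` tries every starting position until one works.
The match spans [3:8] → "'31a'".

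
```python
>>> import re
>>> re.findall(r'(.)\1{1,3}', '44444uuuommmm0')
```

['4', 'u', 'm']

A backreference is literal: `\1` must see the identical characters the first group matched.
Scanning left to right: at [0:4] match '4444', group 1 = '4'; at [5:8] match 'uuu', group 1 = 'u'; at [9:13] match 'mmmm', group 1 = 'm'.
One capturing group, so `findall` returns just the captured substring from each match — 3 in all.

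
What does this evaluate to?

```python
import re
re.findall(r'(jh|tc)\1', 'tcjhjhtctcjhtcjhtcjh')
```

['jh', 'tc']

A backreference is literal: `\1` must see the identical characters the first group matched.
Because there's exactly one group, `findall` drops the full match and keeps group 1 from each hit.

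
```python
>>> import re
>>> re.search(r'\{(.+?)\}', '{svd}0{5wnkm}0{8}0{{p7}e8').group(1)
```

'svd'

A non-greedy quantifier consumes as few characters as it can — just enough that the remainder of the pattern still matches from where it stops; whatever follows it matches normally.
`search` walks the string left to right and returns the first match it finds.
The match spans [0:5] → '{svd}'.
Captured: group 1 = 'svd'.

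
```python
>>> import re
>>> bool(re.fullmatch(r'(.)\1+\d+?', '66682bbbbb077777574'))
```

False

For `fullmatch`, every character of the input must be accounted for by the pattern.
Here there's no way to consume every character, so the call returns None, and `bool(None)` is False.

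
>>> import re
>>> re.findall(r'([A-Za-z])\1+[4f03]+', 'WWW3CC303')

['W', 'C']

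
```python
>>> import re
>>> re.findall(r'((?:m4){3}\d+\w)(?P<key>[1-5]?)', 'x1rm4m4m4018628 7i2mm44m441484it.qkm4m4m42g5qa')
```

[('m4m4m4018628', ''), ('m4m4m42g', '5')]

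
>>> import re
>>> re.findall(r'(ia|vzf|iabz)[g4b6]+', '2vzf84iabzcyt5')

['ia']

Walking the string: at [6:9] match 'iab', group 1 = 'ia'.
`findall` collects group 1 from the one match (1 total).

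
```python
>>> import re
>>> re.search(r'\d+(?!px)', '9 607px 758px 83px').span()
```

The negative lookaround is zero-width — it rules out positions where the adjacent text would match, without consuming anything.
`re.search` scans for the first position where the pattern succeeds.
The match spans [0:1] → '9'.

(0, 1)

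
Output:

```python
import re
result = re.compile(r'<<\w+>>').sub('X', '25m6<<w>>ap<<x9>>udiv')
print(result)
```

25m6XapXudiv

Matches: at [4:9] → '<<w>>'; at [11:17] → '<<x9>>'.
Each match is replaced by 'X'.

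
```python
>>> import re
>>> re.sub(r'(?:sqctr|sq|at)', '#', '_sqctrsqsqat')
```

The regex engine tests alternatives in the order written; an earlier branch that matches wins even if a later one would match more.
Matches: at [1:6] → 'sqctr'; at [6:8] → 'sq'; at [8:10] → 'sq'; at [10:12] → 'at'.
`sub` substitutes '#' at each match site.

'_####'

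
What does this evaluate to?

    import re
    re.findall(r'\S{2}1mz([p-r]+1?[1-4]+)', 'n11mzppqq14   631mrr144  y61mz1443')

['ppqq14']

Pattern: exactly 2 of a non-whitespace character, then the literal '1mz'; then one or more of a character in [p-r], then optionally the literal '1', then one or more of a character in [1-4] (captured).
Walking the string: at [0:11] match 'n11mzppqq14', group 1 = 'ppqq14'.
`findall` collects group 1 from the one match (1 total).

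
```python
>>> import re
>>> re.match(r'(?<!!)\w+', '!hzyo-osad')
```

None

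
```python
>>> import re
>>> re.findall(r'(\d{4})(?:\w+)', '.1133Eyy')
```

The pattern matches exactly 4 of a digit (captured); then one or more of a word character (non-capturing group).
Scanning left to right: at [1:8] match '1133Eyy', group 1 = '1133'.
`findall` collects group 1 from the one match (1 total).

['1133']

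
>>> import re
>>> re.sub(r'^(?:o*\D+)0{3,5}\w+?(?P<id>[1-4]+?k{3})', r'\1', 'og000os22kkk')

The pattern matches anchored at the start of the string; then zero or more of a literal 'o', then one or more of a non-digit (non-capturing group); then 3 to 5 of the literal '0', then one or more of a word character (lazy); then one or more of a character in [1-4] (lazy), then exactly 3 of the literal 'k' (captured as 'id').
With the lazy modifier that quantifier settles for the fewest repetitions that let the rest of the pattern succeed (the atoms after it are unaffected and can still be greedy).
Matches: at [0:12] → 'og000os22kkk'.
`\1` in the replacement pulls in group 1's text for each match.

'22kkk'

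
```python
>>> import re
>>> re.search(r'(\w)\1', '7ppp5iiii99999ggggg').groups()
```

A backreference is literal: `\1` must see the identical characters the first group matched.
`re.search` scans for the first position where the pattern succeeds.
The match spans [1:3] → 'pp'.
Captured: group 1 = 'p'.

('p',)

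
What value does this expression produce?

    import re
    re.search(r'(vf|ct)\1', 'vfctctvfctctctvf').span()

`\1` has to match the exact text group 1 already captured.
`re.search` scans for the first position where the pattern succeeds.
The match spans [2:6] → 'ctct'.
Captured: group 1 = 'ct'.

(2, 6)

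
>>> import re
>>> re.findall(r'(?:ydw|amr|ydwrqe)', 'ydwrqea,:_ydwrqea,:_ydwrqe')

['ydw', 'ydw', 'ydw']

Alternation isn't longest-match — the leftmost alternative that fits at this position is chosen.
Scanning left to right: at [0:3] → 'ydw'; at [10:13] → 'ydw'; at [20:23] → 'ydw'.
No capturing groups, so `findall` returns the 3 full match strings.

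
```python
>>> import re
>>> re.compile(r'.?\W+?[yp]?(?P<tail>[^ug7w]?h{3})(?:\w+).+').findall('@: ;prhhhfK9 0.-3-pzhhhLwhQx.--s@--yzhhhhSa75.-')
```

The pattern matches optionally any character; then one or more of a non-word character (lazy), then optionally one of [yp]; then optionally any character except [ug7w], then exactly 3 of a literal 'h' (captured as 'tail'); then one or more of a word character (non-capturing group); then one or more of any character.
Walking the string: at [0:47] match '@: ;prhhhfK9 0.-3-pzhhhLwhQx.--s@--yzhhhhSa75.-', group 1 = 'rhhh'.
With a single group, `findall` returns only what that group captured — 1 item.

['rhhh']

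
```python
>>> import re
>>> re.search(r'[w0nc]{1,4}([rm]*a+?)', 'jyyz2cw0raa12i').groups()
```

This matches 1 to 4 of one of [w0nc]; then zero or more of one of [rm], then one or more of the literal 'a' (lazy) (captured).
The `?` after the quantifier makes it lazy — it takes as little as possible before letting the rest of the pattern try.
`re.search` scans for the first position where the pattern succeeds.
The match spans [5:10] → 'cw0ra'.
Captured: group 1 = 'ra'.

('ra',)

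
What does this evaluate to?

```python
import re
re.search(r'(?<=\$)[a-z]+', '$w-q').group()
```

'w'

Because the assertion is zero-width, the text it checks is not consumed and won't appear in the result.
`search` walks the string left to right and returns the first match it finds.
The match spans [1:2] → 'w'.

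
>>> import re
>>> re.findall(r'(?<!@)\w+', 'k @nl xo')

['k', 'l', 'xo']

A negative assertion filters positions out without eating any characters.
No capturing groups, so `findall` returns the 3 full match strings.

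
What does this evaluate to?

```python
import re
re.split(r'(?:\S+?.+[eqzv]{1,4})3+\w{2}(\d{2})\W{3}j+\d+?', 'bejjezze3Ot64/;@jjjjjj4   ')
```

['', '64', '   ']

With a capturing group present, the delimiter's captured portion is kept in the result list.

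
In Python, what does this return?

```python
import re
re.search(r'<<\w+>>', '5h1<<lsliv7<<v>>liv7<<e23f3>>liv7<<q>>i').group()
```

'<<v>>'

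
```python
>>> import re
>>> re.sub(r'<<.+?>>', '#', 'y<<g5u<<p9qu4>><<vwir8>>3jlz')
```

'y##3jlz'

Because the quantifier is non-greedy, it stops expanding at the earliest point where the rest of the pattern can succeed.
Matches: at [1:15] → '<<g5u<<p9qu4>>'; at [15:24] → '<<vwir8>>'.
`sub` substitutes '#' at each match site.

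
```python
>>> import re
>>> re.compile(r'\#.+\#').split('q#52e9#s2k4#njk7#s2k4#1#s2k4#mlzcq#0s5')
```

Matches to split on: at [1:35] → '#52e9#s2k4#njk7#s2k4#1#s2k4#mlzcq#'.
Splitting on the pattern gives 2 pieces.

['q', '0s5']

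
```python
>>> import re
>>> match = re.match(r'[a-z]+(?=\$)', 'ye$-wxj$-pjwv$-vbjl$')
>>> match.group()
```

'ye'

The `(?=…)`/`(?<=…)` assertion just peeks at neighbouring text; it doesn't advance the match position.
With `match`, the pattern is implicitly anchored at the beginning.
The match spans [0:2] → 'ye'.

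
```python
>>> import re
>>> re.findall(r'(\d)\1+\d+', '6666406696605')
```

`\1` has to match the exact text group 1 already captured.
Matches: at [0:13] match '6666406696605', group 1 = '6'.
One capturing group, so `findall` returns just the captured substring from the one match — 1 in all.

['6']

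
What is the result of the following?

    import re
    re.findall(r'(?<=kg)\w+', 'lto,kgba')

The `(?=…)`/`(?<=…)` assertion just peeks at neighbouring text; it doesn't advance the match position.
Scanning left to right: at [6:8] → 'ba'.
With no groups in the pattern, `findall` gives back each whole match — 1 here.

['ba']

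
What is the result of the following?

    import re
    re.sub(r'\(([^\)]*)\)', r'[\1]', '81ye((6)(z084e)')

'81ye[(6][z084e]'

The replacement refers to a captured group, so each match is rewritten using its own captured text.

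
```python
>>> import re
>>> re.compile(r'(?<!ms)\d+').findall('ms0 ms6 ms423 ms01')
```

A negative assertion filters positions out without eating any characters.
Since nothing is captured, `findall` lists the 2 matched substrings directly.

['23', '1']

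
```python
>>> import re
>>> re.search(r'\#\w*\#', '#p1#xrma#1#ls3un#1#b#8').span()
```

Unlike `match`, `search` isn't anchored — it looks for the pattern anywhere in the string.
The match spans [0:4] → '#p1#'.

(0, 4)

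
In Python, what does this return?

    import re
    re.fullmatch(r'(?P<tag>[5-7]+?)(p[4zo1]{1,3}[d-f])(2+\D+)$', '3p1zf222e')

None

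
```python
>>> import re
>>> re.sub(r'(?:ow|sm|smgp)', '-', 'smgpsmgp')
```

'-gp-gp'

Alternation tries branches left to right and keeps the first one that lets the overall match succeed at that position.
`sub` substitutes '-' at each match site.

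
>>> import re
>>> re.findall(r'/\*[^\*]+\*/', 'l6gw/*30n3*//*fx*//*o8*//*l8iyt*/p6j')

Scanning left to right: at [4:12] → '/*30n3*/'; at [12:18] → '/*fx*/'; at [18:24] → '/*o8*/'; at [24:33] → '/*l8iyt*/'.
With no groups in the pattern, `findall` gives back each whole match — 4 here.

['/*30n3*/', '/*fx*/', '/*o8*/', '/*l8iyt*/']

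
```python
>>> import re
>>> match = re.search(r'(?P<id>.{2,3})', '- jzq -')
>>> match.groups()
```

('- j',)

The match spans [0:3] → '- j'.
Captured: group 1 = '- j'.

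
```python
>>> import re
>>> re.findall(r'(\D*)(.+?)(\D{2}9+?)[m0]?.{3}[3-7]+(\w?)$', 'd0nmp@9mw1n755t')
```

[('d', '0nm', 'p@9', 't')]

The pattern matches zero or more of a non-digit (captured); then one or more of any character (lazy) (captured); then exactly 2 of a non-digit, then one or more of a literal '9' (lazy) (captured); then optionally one of [m0], then exactly 3 of any character, then one or more of a character in [3-7]; then optionally a word character (captured); then anchored at the end.
4 groups means the one result is a tuple of 4 captured strings — 1 here.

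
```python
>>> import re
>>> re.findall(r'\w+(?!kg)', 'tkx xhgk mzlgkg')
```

The negative lookaround is zero-width — it rules out positions where the adjacent text would match, without consuming anything.
Walking the string: at [0:3] → 'tkx'; at [4:8] → 'xhgk'; at [9:15] → 'mzlgkg'.
Since nothing is captured, `findall` lists the 3 matched substrings directly.

['tkx', 'xhgk', 'mzlgkg']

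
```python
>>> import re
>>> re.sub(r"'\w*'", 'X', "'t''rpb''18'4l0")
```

Matches: at [0:3] → "'t'"; at [3:8] → "'rpb'"; at [8:12] → "'18'".
`sub` substitutes 'X' at each match site.

'XXX4l0'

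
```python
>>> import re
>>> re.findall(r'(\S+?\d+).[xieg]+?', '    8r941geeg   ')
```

['8r941']

This matches one or more of a non-whitespace character (lazy), then one or more of a digit (captured); then any character; then one or more of one of [xieg] (lazy).
Walking the string: at [4:11] match '8r941ge', group 1 = '8r941'.
One capturing group, so `findall` returns just the captured substring from the one match — 1 in all.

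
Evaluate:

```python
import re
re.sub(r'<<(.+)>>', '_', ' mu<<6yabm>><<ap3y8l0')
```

Matches: at [3:12] → '<<6yabm>>'.
Each match is replaced by '_'.

' mu_<<ap3y8l0'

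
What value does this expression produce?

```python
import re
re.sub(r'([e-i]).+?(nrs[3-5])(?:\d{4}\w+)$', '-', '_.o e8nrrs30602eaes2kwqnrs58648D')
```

'_.o -'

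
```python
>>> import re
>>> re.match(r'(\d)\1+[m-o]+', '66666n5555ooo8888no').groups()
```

('6',)

After group 1 captures some text, `\1` only succeeds where that same text appears again.
`match` is anchored at position 0; if the pattern doesn't fit there, it returns None.
The match spans [0:6] → '66666n'.
Captured: group 1 = '6'.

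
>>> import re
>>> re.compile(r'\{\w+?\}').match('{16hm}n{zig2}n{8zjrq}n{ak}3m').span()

`re.match` won't scan ahead — the pattern has to work from the very first character.
The match spans [0:6] → '{16hm}'.

(0, 6)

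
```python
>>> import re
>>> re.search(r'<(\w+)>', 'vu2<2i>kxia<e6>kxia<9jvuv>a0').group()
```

The match spans [3:7] → '<2i>'.

'<2i>'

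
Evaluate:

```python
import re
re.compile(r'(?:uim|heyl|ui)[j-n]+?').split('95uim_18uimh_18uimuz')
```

`split` removes every match and returns the 4 fragments in between.

['95', '_18', 'h_18', 'uz']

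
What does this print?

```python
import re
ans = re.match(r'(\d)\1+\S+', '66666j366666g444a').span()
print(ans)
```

(0, 17)

With `match`, the pattern is implicitly anchored at the beginning.
The match spans [0:17] → '66666j366666g444a'.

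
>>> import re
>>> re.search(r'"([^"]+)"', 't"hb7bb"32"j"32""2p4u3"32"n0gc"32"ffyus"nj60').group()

'"hb7bb"'

`re.search` tries every starting position until one works.
The match spans [1:8] → '"hb7bb"'.
Captured: group 1 = 'hb7bb'.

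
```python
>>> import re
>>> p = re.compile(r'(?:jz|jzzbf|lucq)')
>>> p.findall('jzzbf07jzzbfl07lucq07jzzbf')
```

['jz', 'jz', 'lucq', 'jz']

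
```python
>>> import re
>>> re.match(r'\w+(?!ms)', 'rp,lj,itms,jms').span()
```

A negative assertion filters positions out without eating any characters.
`re.match` only tries the pattern at the start of the string.
The match spans [0:2] → 'rp'.

(0, 2)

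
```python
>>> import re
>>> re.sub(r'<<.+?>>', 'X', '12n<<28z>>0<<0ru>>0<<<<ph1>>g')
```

Lazy quantifiers expand one character at a time until the remainder of the pattern can match.
Matches: at [3:10] → '<<28z>>'; at [11:18] → '<<0ru>>'; at [19:28] → '<<<<ph1>>'.
`sub` substitutes 'X' at each match site.

'12nX0X0Xg'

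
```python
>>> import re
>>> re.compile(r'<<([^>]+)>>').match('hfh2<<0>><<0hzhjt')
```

None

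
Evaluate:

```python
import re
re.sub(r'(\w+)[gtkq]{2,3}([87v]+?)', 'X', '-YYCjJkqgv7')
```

This matches one or more of a word character (captured); then 2 to 3 of one of [gtkq]; then one or more of one of [87v] (lazy) (captured).
Matches: at [1:10] → 'YYCjJkqgv'.
Each match is replaced by 'X'.

'-X7'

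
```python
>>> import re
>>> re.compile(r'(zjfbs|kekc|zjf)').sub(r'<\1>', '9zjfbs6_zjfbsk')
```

Branches in `(...|...)` are attempted left-to-right; the first branch that allows the whole pattern to succeed is taken.
Matches: at [1:6] → 'zjfbs'; at [8:13] → 'zjfbs'.
Each match is replaced using the text its own group 1 captured.

'9<zjfbs>6_<zjfbs>k'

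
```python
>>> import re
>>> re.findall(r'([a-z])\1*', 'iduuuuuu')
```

The backreference `\1` re-matches whatever the first group consumed, character for character.
With a single group, `findall` returns only what that group captured — 3 items.

['i', 'd', 'u']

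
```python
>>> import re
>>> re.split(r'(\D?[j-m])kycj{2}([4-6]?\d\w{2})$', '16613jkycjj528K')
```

This matches optionally a non-digit, then a character in [j-m] (captured); then the literal 'kyc', then exactly 2 of the literal 'j'; then optionally a character in [4-6], then a digit, then exactly 2 of a word character (captured); then anchored at the end.
With a capturing group present, the delimiter's captured portion is kept in the result list.

['16613', 'j', '528K', '']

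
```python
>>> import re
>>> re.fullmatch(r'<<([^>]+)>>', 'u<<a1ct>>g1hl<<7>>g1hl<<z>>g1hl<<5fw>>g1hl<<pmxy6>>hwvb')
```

`re.fullmatch` requires the pattern to consume the entire string.
Here the pattern can't cover the whole string, so the call returns None.

None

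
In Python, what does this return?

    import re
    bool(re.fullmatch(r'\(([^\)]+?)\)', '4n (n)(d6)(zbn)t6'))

False

`re.fullmatch` is like wrapping the pattern in `^…$` (in single-line mode).
Here the string isn't matched end-to-end, so the call returns None, and `bool(None)` is False.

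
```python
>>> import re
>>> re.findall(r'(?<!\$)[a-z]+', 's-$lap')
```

The negative lookahead/lookbehind blocks any match where the forbidden context is present.
Matches: at [0:1] → 's'; at [4:6] → 'ap'.
With no groups in the pattern, `findall` gives back each whole match — 2 here.

['s', 'ap']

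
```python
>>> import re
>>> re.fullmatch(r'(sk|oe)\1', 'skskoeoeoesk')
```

None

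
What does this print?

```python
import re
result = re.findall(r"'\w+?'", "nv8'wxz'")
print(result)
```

Scanning left to right: at [3:8] → "'wxz'".
With no groups in the pattern, `findall` gives back each whole match — 1 here.

["'wxz'"]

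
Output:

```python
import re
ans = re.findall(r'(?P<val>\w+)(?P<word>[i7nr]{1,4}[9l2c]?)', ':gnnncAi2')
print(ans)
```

This matches one or more of a word character (captured as 'val'); then 1 to 4 of one of [i7nr], then optionally one of [9l2c] (captured as 'word').
2 groups means the one result is a tuple of 2 captured strings — 1 here.

[('gnnncA', 'i2')]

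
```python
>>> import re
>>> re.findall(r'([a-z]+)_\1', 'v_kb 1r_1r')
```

[]

`findall` collects group 1 from each match (0 total).
Nothing in the string satisfies the pattern, so the list is empty.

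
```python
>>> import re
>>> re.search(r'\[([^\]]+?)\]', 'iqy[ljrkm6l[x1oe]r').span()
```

(3, 17)

The match spans [3:17] → '[ljrkm6l[x1oe]'.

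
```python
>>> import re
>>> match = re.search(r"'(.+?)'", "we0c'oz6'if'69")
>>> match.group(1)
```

'oz6'

The match spans [4:9] → "'oz6'".
Captured: group 1 = 'oz6'.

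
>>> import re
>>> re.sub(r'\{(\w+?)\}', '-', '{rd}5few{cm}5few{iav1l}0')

'-5few-5few-0'

Each match is replaced by '-'.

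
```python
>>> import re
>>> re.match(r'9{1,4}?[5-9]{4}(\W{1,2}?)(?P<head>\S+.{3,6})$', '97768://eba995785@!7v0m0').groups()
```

The match spans [0:24] → '97768://eba995785@!7v0m0'.
Captured: group 1 = ':', group 2 = '//eba995785@!7v0m0'.

(':', '//eba995785@!7v0m0')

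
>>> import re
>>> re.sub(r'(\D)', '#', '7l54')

Pattern: a non-digit (captured).
Each match is replaced by '#'.

'7#54'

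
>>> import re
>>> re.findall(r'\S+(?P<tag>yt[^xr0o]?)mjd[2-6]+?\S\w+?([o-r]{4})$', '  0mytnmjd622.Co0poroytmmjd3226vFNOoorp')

[('ytm', 'oorp')]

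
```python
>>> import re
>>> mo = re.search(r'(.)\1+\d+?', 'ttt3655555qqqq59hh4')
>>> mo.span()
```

(0, 4)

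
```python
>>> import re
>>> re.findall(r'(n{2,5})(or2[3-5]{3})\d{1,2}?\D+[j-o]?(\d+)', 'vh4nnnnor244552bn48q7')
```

With 3 capturing groups, `findall` returns a 3-tuple per match.

[('nnnn', 'or2445', '48')]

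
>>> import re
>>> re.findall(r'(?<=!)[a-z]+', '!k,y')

['k']

Lookahead/lookbehind check context without consuming it, so the matched span excludes the asserted characters.
Scanning left to right: at [1:2] → 'k'.
No capturing groups, so `findall` returns the 1 full match string.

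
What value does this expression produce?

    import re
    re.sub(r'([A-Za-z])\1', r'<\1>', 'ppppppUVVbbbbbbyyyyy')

'<p><p><p>U<V><b><b><b><y><y>y'

A backreference is literal: `\1` must see the identical characters the first group matched.
Each match is replaced using the text its own group 1 captured.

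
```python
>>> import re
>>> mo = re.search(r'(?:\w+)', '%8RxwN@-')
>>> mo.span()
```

This matches one or more of a word character (non-capturing group).
Unlike `match`, `search` isn't anchored — it looks for the pattern anywhere in the string.
The match spans [1:6] → '8RxwN'.

(1, 6)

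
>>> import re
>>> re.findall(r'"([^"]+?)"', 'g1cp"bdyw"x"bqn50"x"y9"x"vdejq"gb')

['bdyw', 'bqn50', 'y9', 'vdejq']

Walking the string: at [4:10] match '"bdyw"', group 1 = 'bdyw'; at [11:18] match '"bqn50"', group 1 = 'bqn50'; at [19:23] match '"y9"', group 1 = 'y9'; at [24:31] match '"vdejq"', group 1 = 'vdejq'.
Because there's exactly one group, `findall` drops the full match and keeps group 1 from each hit.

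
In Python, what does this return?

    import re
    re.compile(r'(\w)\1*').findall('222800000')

['2', '8', '0']

The backreference `\1` re-matches whatever the first group consumed, character for character.
Walking the string: at [0:3] match '222', group 1 = '2'; at [3:4] match '8', group 1 = '8'; at [4:9] match '00000', group 1 = '0'.
With a single group, `findall` returns only what that group captured — 3 items.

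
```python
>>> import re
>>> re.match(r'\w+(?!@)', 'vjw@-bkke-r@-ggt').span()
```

(0, 2)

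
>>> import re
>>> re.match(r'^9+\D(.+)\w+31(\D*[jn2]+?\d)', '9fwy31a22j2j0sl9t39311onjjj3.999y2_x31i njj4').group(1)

The pattern matches anchored at the start of the string; then one or more of the literal '9', then a non-digit; then one or more of any character (captured); then one or more of a word character, then the literal '31'; then zero or more of a non-digit, then one or more of one of [jn2] (lazy), then a digit (captured).
`re.match` won't scan ahead — the pattern has to work from the very first character.
The match spans [0:44] → '9fwy31a22j2j0sl9t39311onjjj3.999y2_x31i njj4'.
Captured: group 1 = 'wy31a22j2j0sl9t39311onjjj3.999y2_', group 2 = 'i njj4'.

'wy31a22j2j0sl9t39311onjjj3.999y2_'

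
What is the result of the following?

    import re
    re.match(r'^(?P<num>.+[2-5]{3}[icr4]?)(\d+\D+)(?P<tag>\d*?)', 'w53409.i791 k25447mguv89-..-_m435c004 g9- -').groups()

Pattern: anchored at the start of the string; then one or more of any character, then exactly 3 of a character in [2-5], then optionally one of [icr4] (captured as 'num'); then one or more of a digit, then one or more of a non-digit (captured); then zero or more of a digit (lazy) (captured as 'tag').
A non-greedy quantifier consumes as few characters as it can — just enough that the remainder of the pattern still matches from where it stops; whatever follows it matches normally.
`match` is anchored at position 0; if the pattern doesn't fit there, it returns None.
The match spans [0:39] → 'w53409.i791 k25447mguv89-..-_m435c004 g'.
Captured: group 1 = 'w53409.i791 k25447mguv89-..-_m435c', group 2 = '004 g', group 3 = ''.

('w53409.i791 k25447mguv89-..-_m435c', '004 g', '')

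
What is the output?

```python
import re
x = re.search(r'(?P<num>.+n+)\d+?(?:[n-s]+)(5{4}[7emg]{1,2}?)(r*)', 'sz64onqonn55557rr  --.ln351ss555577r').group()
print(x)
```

Because the quantifier is non-greedy, it stops expanding at the earliest point where the rest of the pattern can succeed.
The match spans [0:34] → 'sz64onqonn55557rr  --.ln351ss55557'.

sz64onqonn55557rr  --.ln351ss55557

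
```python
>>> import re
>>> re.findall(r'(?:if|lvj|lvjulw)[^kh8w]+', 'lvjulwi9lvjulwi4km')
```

`|` is ordered: at each position the engine commits to the first alternative that works.
Since nothing is captured, `findall` lists the 2 matched substrings directly.

['lvjul', 'lvjul']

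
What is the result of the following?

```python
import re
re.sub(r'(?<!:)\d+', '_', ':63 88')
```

Because the assertion is negative and zero-width, positions next to the forbidden text are skipped.
`sub` substitutes '_' at each match site.

':6_ _'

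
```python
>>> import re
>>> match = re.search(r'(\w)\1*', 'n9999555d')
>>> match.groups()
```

The match spans [0:1] → 'n'.
Captured: group 1 = 'n'.

('n',)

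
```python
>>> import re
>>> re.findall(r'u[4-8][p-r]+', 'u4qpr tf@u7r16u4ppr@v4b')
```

['u4qpr', 'u7r', 'u4ppr']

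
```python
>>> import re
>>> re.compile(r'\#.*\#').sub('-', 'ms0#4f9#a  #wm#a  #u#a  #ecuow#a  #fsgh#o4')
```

'ms0-o4'

Each match is replaced by '-'.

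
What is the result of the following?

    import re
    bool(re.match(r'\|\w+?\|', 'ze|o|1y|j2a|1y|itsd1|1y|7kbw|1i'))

False

`re.match` only tries the pattern at the start of the string.
Here position 0 doesn't satisfy it, so the call returns None, and `bool(None)` is False.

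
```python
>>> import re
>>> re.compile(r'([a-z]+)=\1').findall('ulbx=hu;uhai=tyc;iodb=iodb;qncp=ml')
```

After group 1 captures some text, `\1` only succeeds where that same text appears again.
Walking the string: at [17:26] match 'iodb=iodb', group 1 = 'iodb'.
One capturing group, so `findall` returns just the captured substring from the one match — 1 in all.

['iodb']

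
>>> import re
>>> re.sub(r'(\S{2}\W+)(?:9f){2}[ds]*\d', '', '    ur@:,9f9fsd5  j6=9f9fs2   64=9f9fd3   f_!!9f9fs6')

This matches exactly 2 of a non-whitespace character, then one or more of a non-word character (captured); then the literal '9f' repeated 2 times, then zero or more of one of [ds]; then a digit.
Matches: at [4:16] → 'ur@:,9f9fsd5'; at [18:27] → 'j6=9f9fs2'; at [30:39] → '64=9f9fd3'; at [42:52] → 'f_!!9f9fs6'.
Every occurrence is swapped for ''.

'            '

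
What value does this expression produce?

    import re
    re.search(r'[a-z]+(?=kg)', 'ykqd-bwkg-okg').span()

(5, 7)

Lookahead/lookbehind check context without consuming it, so the matched span excludes the asserted characters.
`re.search` tries every starting position until one works.
The match spans [5:7] → 'bw'.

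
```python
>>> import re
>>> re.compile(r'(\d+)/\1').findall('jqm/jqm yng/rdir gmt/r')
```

[]

`\1` is not a pattern — it's the concrete string captured by group 1, re-applied verbatim.
Because there's exactly one group, `findall` drops the full match and keeps group 1 from each hit.
Nothing in the string satisfies the pattern, so the list is empty.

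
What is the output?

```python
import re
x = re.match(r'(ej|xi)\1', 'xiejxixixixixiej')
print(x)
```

None

`re.match` won't scan ahead — the pattern has to work from the very first character.
Here the string doesn't start with a match, so the call returns None.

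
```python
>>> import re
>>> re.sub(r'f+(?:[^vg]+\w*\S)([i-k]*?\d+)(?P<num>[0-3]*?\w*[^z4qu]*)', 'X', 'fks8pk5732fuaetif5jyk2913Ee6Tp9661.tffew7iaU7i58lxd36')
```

The pattern matches one or more of a literal 'f'; then one or more of any character except [vg], then zero or more of a word character, then a non-whitespace character (non-capturing group); then zero or more of a character in [i-k] (lazy), then one or more of a digit (captured); then zero or more of a character in [0-3] (lazy), then zero or more of a word character, then zero or more of any character except [z4qu] (captured as 'num').
Matches: at [0:53] → 'fks8pk5732fuaetif5jyk2913Ee6Tp9661.tffew7iaU7i58lxd36'.
Every occurrence is swapped for 'X'.

'X'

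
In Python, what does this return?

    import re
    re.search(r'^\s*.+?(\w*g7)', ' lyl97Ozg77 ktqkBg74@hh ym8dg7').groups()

('yl97Ozg7',)

Pattern: anchored at the start of the string; then zero or more of whitespace, then one or more of any character (lazy); then zero or more of a word character, then the literal 'g7' (captured).
`re.search` tries every starting position until one works.
The match spans [0:10] → ' lyl97Ozg7'.
Captured: group 1 = 'yl97Ozg7'.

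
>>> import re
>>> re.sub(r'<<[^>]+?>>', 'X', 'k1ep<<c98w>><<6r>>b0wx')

'k1epXXb0wx'

Matches: at [4:12] → '<<c98w>>'; at [12:18] → '<<6r>>'.
`sub` substitutes 'X' at each match site.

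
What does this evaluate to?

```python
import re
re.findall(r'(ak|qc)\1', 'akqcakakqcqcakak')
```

['ak', 'qc', 'ak']

The backreference `\1` re-matches whatever the first group consumed, character for character.
Walking the string: at [4:8] match 'akak', group 1 = 'ak'; at [8:12] match 'qcqc', group 1 = 'qc'; at [12:16] match 'akak', group 1 = 'ak'.
One capturing group, so `findall` returns just the captured substring from each match — 3 in all.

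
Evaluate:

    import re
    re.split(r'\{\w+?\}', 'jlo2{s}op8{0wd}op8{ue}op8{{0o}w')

['jlo2', 'op8', 'op8', 'op8{', 'w']

Matches to split on: at [4:7] → '{s}'; at [10:15] → '{0wd}'; at [18:22] → '{ue}'; at [26:30] → '{0o}'.
Splitting on the pattern gives 5 pieces.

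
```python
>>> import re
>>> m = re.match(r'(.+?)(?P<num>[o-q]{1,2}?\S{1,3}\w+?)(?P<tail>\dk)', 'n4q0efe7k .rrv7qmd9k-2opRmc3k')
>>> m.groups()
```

('n4', 'q0efe', '7k')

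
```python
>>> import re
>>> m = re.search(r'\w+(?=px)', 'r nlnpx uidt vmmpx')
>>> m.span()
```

(2, 5)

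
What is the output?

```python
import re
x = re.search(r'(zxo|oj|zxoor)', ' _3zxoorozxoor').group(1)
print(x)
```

zxo

The match spans [3:6] → 'zxo'.
Captured: group 1 = 'zxo'.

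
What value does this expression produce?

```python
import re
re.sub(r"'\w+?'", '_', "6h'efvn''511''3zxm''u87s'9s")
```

'6h____9s'

Matches: at [2:8] → "'efvn'"; at [8:13] → "'511'"; at [13:19] → "'3zxm'"; at [19:25] → "'u87s'".
Each match is replaced by '_'.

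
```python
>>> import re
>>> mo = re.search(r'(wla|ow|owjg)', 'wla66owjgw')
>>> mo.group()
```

`search` walks the string left to right and returns the first match it finds.
The match spans [0:3] → 'wla'.
Captured: group 1 = 'wla'.

'wla'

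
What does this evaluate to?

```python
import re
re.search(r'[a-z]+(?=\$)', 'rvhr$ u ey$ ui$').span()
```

(0, 4)

The positive lookaround only admits positions where the adjacent text matches; those characters stay outside the span.
`search` walks the string left to right and returns the first match it finds.
The match spans [0:4] → 'rvhr'.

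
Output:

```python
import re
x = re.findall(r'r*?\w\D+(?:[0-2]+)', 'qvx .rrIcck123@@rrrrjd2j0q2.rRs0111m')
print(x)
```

['qvx .rrIcck12', '3@@rrrrjd2', '0q2', 'rRs0111']

Pattern: zero or more of a literal 'r' (lazy), then a word character, then one or more of a non-digit; then one or more of a character in [0-2] (non-capturing group).
Matches: at [0:13] → 'qvx .rrIcck12'; at [13:23] → '3@@rrrrjd2'; at [24:27] → '0q2'; at [28:35] → 'rRs0111'.
With no groups in the pattern, `findall` gives back each whole match — 4 here.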